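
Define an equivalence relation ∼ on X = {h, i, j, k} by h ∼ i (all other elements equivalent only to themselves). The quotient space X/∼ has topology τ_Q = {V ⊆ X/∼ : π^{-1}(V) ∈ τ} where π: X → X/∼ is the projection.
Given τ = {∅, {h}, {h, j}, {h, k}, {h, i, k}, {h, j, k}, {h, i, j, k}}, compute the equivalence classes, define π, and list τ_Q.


X/∼ = {[h=i], [j], [k]}; |τ_Q| = 3.

Equivalence classes: [h=i], [j], [k].
Quotient map π: X → X/∼ sends h ↦ [h=i], i ↦ [h=i], j ↦ [j], k ↦ [k].
For each subset V ⊆ X/∼, compute π^{-1}(V) ⊆ X and check whether π^{-1}(V) ∈ τ. V is open in τ_Q iff π^{-1}(V) ∈ τ.
  V = {}: π^{-1}(V) = ∅ ∈ τ ✓.
  V = {[h=i]}: π^{-1}(V) = {h, i} ∉ τ ✗.
  V = {[j]}: π^{-1}(V) = {j} ∉ τ ✗.
  V = {[h=i], [j]}: π^{-1}(V) = {h, i, j} ∉ τ ✗.
  V = {[k]}: π^{-1}(V) = {k} ∉ τ ✗.
  V = {[h=i], [k]}: π^{-1}(V) = {h, i, k} ∈ τ ✓.
  V = {[j], [k]}: π^{-1}(V) = {j, k} ∉ τ ✗.
  V = {[h=i], [j], [k]}: π^{-1}(V) = {h, i, j, k} ∈ τ ✓.
Open sets in the quotient: τ_Q = {{}, {[h=i], [k]}, {[h=i], [j], [k]}} (3 elements).


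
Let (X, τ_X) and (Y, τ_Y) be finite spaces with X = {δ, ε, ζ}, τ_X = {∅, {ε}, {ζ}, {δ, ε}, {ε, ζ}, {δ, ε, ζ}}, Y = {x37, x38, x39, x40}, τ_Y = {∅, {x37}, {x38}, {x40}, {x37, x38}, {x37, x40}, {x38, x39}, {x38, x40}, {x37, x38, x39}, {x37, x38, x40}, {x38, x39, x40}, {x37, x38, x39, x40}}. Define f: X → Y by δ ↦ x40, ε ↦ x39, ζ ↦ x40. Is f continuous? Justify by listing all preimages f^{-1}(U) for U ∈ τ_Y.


f is NOT continuous.

Compute f^{-1}(U) for each U ∈ τ_Y:
  U = ∅: f^{-1}(U) = ∅ ∈ τ_X ✓.
  U = {x37}: f^{-1}(U) = ∅ ∈ τ_X ✓.
  U = {x38}: f^{-1}(U) = ∅ ∈ τ_X ✓.
  U = {x40}: f^{-1}(U) = {δ, ζ} ∉ τ_X ✗.
  U = {x37, x38}: f^{-1}(U) = ∅ ∈ τ_X ✓.
  U = {x37, x40}: f^{-1}(U) = {δ, ζ} ∉ τ_X ✗.
  U = {x38, x39}: f^{-1}(U) = {ε} ∈ τ_X ✓.
  U = {x38, x40}: f^{-1}(U) = {δ, ζ} ∉ τ_X ✗.
  U = {x37, x38, x39}: f^{-1}(U) = {ε} ∈ τ_X ✓.
  U = {x37, x38, x40}: f^{-1}(U) = {δ, ζ} ∉ τ_X ✗.
  U = {x38, x39, x40}: f^{-1}(U) = {δ, ε, ζ} ∈ τ_X ✓.
  U = {x37, x38, x39, x40}: f^{-1}(U) = {δ, ε, ζ} ∈ τ_X ✓.
Found U = {x40} with f^{-1}(U) = {δ, ζ} not in τ_X. Therefore f is NOT continuous.


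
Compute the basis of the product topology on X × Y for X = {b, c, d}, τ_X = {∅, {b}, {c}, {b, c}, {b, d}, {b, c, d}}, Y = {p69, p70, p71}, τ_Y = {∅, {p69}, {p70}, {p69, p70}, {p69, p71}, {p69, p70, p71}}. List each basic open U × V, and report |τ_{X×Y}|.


Basis B = {∅ × ∅, {b} × {p69}, {b} × {p70}, {c} × {p69}, {c} × {p70}, {b} × {p69, p70}, {b} × {p69, p71}, {b, c} × {p69}, {b, d} × {p69}, {b, c} × {p70}, {b, d} × {p70}, {c} × {p69, p70}, {c} × {p69, p71}, {b} × {p69, p70, p71}, {b, c, d} × {p69}, {b, c, d} × {p70}, {c} × {p69, p70, p71}, {b, c} × {p69, p70}, {b, d} × {p69, p70}, {b, c} × {p69, p71}, {b, d} × {p69, p71}, {b, c} × {p69, p70, p71}, {b, d} × {p69, p70, p71}, {b, c, d} × {p69, p70}, {b, c, d} × {p69, p71}, {b, c, d} × {p69, p70, p71}}; |τ_{X×Y}| = 108.

Enumerate products U × V with U ∈ τ_X, V ∈ τ_Y (deduplicated):
  ∅ × ∅ = {} (∅)
  {b} × {p69} = {(b,p69)}
  {b} × {p70} = {(b,p70)}
  {c} × {p69} = {(c,p69)}
  {c} × {p70} = {(c,p70)}
  {b} × {p69, p70} = {(b,p69), (b,p70)}
  {b} × {p69, p71} = {(b,p69), (b,p71)}
  {b, c} × {p69} = {(b,p69), (c,p69)}
  {b, d} × {p69} = {(b,p69), (d,p69)}
  {b, c} × {p70} = {(b,p70), (c,p70)}
  {b, d} × {p70} = {(b,p70), (d,p70)}
  {c} × {p69, p70} = {(c,p69), (c,p70)}
  {c} × {p69, p71} = {(c,p69), (c,p71)}
  {b} × {p69, p70, p71} = {(b,p69), (b,p70), (b,p71)}
  {b, c, d} × {p69} = {(b,p69), (c,p69), (d,p69)}
  {b, c, d} × {p70} = {(b,p70), (c,p70), (d,p70)}
  {c} × {p69, p70, p71} = {(c,p69), (c,p70), (c,p71)}
  {b, c} × {p69, p70} = {(b,p69), (b,p70), (c,p69), (c,p70)}
  {b, d} × {p69, p70} = {(b,p69), (b,p70), (d,p69), (d,p70)}
  {b, c} × {p69, p71} = {(b,p69), (b,p71), (c,p69), (c,p71)}
  {b, d} × {p69, p71} = {(b,p69), (b,p71), (d,p69), (d,p71)}
  {b, c} × {p69, p70, p71} = {(b,p69), (b,p70), (b,p71), (c,p69), (c,p70), (c,p71)}
  {b, d} × {p69, p70, p71} = {(b,p69), (b,p70), (b,p71), (d,p69), (d,p70), (d,p71)}
  {b, c, d} × {p69, p70} = {(b,p69), (b,p70), (c,p69), (c,p70), (d,p69), (d,p70)}
  {b, c, d} × {p69, p71} = {(b,p69), (b,p71), (c,p69), (c,p71), (d,p69), (d,p71)}
  {b, c, d} × {p69, p70, p71} = {(b,p69), (b,p70), (b,p71), (c,p69), (c,p70), (c,p71), (d,p69), (d,p70), (d,p71)}
These 26 distinct sets form the basis B.
Close under arbitrary unions to get τ_{X×Y}; counting gives |τ_{X×Y}| = 108.


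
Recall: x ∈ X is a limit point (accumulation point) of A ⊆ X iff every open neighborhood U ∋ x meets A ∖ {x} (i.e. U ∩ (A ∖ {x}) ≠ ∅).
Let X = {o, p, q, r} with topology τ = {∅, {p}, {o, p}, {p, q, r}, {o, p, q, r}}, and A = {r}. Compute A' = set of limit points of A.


A' = {q}

For each x ∈ X, list the open sets U ∈ τ with x ∈ U, then check whether U ∩ (A ∖ {x}) ≠ ∅ for every such U.
  x = o: open {o, p} ∋ x has {o, p} ∩ (A ∖ {o}) = ∅, so x is NOT a limit point.
  x = p: open {p} ∋ x has {p} ∩ (A ∖ {p}) = ∅, so x is NOT a limit point.
  x = q: opens ∋ x are {p, q, r}, {o, p, q, r}; each meets A ∖ {q}, so x IS a limit point.
  x = r: open {p, q, r} ∋ x has {p, q, r} ∩ (A ∖ {r}) = ∅, so x is NOT a limit point.
Collecting: A' = {q}.


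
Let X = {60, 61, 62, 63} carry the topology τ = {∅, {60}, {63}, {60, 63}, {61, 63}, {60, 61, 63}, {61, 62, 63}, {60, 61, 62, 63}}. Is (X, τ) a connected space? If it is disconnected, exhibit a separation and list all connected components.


(X, τ) is disconnected; components = [{60}, {61, 62, 63}].

Find clopen sets (U ∈ τ with X ∖ U ∈ τ):
  U = ∅, X ∖ U = {60, 61, 62, 63} — both open, so U is clopen.
  U = {60}, X ∖ U = {61, 62, 63} — both open, so U is clopen.
  U = {61, 62, 63}, X ∖ U = {60} — both open, so U is clopen.
  U = {60, 61, 62, 63}, X ∖ U = ∅ — both open, so U is clopen.
Nontrivial clopen(s) exist: e.g. {61, 62, 63}. So (X, τ) is disconnected.
Compute connected components by grouping points that agree on all clopens:
  component: {60}
  component: {61, 62, 63}


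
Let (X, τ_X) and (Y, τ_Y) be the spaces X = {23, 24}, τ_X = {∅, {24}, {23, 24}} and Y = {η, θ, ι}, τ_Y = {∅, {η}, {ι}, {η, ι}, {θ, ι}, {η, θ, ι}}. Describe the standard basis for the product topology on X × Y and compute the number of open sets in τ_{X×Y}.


Basis B = {∅ × ∅, {24} × {η}, {24} × {ι}, {23, 24} × {η}, {23, 24} × {ι}, {24} × {η, ι}, {24} × {θ, ι}, {24} × {η, θ, ι}, {23, 24} × {η, ι}, {23, 24} × {θ, ι}, {23, 24} × {η, θ, ι}}; |τ_{X×Y}| = 18.

Enumerate products U × V with U ∈ τ_X, V ∈ τ_Y (deduplicated):
  ∅ × ∅ = {} (∅)
  {24} × {η} = {(24,η)}
  {24} × {ι} = {(24,ι)}
  {23, 24} × {η} = {(23,η), (24,η)}
  {23, 24} × {ι} = {(23,ι), (24,ι)}
  {24} × {η, ι} = {(24,η), (24,ι)}
  {24} × {θ, ι} = {(24,θ), (24,ι)}
  {24} × {η, θ, ι} = {(24,η), (24,θ), (24,ι)}
  {23, 24} × {η, ι} = {(23,η), (23,ι), (24,η), (24,ι)}
  {23, 24} × {θ, ι} = {(23,θ), (23,ι), (24,θ), (24,ι)}
  {23, 24} × {η, θ, ι} = {(23,η), (23,θ), (23,ι), (24,η), (24,θ), (24,ι)}
These 11 distinct sets form the basis B.
Close under arbitrary unions to get τ_{X×Y}; counting gives |τ_{X×Y}| = 18.


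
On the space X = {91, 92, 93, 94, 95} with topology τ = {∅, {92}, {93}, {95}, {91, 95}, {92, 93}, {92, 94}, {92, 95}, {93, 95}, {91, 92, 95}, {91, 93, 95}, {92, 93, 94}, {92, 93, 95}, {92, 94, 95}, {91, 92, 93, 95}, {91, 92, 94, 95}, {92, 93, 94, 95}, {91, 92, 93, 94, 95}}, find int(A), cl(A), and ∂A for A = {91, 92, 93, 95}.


int(A) = {91, 92, 93, 95}, cl(A) = {91, 92, 93, 94, 95}, ∂A = {94}.

Closed sets in (X, τ) are complements of opens:
  closed(X, τ) = {∅, {91}, {93}, {94}, {91, 93}, {91, 94}, {91, 95}, {92, 94}, {93, 94}, {91, 92, 94}, {91, 93, 94}, {91, 93, 95}, {91, 94, 95}, {92, 93, 94}, {91, 92, 93, 94}, {91, 92, 94, 95}, {91, 93, 94, 95}, {91, 92, 93, 94, 95}}.
int(A) = ⋃ {U ∈ τ : U ⊆ A}. Opens contained in A: ∅, {92}, {93}, {95}, {91, 95}, {92, 93}, {92, 95}, {93, 95}, {91, 92, 95}, {91, 93, 95}, {92, 93, 95}, {91, 92, 93, 95}.
Taking the union of these: int(A) = {91, 92, 93, 95}.
cl(A) = ⋂ {C closed : A ⊆ C}. Closed sets containing A: {91, 92, 93, 94, 95}.
Intersecting these: cl(A) = {91, 92, 93, 94, 95}.
∂A = cl(A) ∖ int(A) = {91, 92, 93, 94, 95} ∖ {91, 92, 93, 95} = {94}.


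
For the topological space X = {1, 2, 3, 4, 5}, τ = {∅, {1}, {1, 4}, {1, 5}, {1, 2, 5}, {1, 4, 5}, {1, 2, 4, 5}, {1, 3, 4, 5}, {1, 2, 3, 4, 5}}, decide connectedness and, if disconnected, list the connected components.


(X, τ) is connected.

Find clopen sets (U ∈ τ with X ∖ U ∈ τ):
  U = ∅, X ∖ U = {1, 2, 3, 4, 5} — both open, so U is clopen.
  U = {1, 2, 3, 4, 5}, X ∖ U = ∅ — both open, so U is clopen.
Only trivial clopens (∅ and X) exist, so (X, τ) is connected.
Compute connected components by grouping points that agree on all clopens:
  component: {1, 2, 3, 4, 5}


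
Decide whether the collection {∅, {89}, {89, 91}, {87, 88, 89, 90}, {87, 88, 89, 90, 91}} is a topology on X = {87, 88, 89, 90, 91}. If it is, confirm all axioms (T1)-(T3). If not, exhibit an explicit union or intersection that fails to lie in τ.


τ IS a topology on X.

Axiom (T1): ∅ ∈ τ? Yes; X ∈ τ? Yes.
Axiom (T2/T3): check pairwise unions and intersections of members of τ.
All pairwise intersections and unions checked — each lies in τ. Therefore τ satisfies (T1), (T2), (T3): it IS a topology on X.


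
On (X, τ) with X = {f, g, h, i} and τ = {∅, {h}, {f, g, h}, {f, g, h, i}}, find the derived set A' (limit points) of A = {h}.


A' = {f, g, i}

For each x ∈ X, list the open sets U ∈ τ with x ∈ U, then check whether U ∩ (A ∖ {x}) ≠ ∅ for every such U.
  x = f: opens ∋ x are {f, g, h}, {f, g, h, i}; each meets A ∖ {f}, so x IS a limit point.
  x = g: opens ∋ x are {f, g, h}, {f, g, h, i}; each meets A ∖ {g}, so x IS a limit point.
  x = h: open {h} ∋ x has {h} ∩ (A ∖ {h}) = ∅, so x is NOT a limit point.
  x = i: opens ∋ x are {f, g, h, i}; each meets A ∖ {i}, so x IS a limit point.
Collecting: A' = {f, g, i}.


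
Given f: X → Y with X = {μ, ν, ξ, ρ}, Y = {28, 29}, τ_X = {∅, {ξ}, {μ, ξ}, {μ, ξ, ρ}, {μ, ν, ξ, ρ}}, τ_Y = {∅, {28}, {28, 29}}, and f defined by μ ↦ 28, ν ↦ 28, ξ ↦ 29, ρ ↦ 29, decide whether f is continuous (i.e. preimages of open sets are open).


f is NOT continuous.

Compute f^{-1}(U) for each U ∈ τ_Y:
  U = ∅: f^{-1}(U) = ∅ ∈ τ_X ✓.
  U = {28}: f^{-1}(U) = {μ, ν} ∉ τ_X ✗.
  U = {28, 29}: f^{-1}(U) = {μ, ν, ξ, ρ} ∈ τ_X ✓.
Found U = {28} with f^{-1}(U) = {μ, ν} not in τ_X. Therefore f is NOT continuous.


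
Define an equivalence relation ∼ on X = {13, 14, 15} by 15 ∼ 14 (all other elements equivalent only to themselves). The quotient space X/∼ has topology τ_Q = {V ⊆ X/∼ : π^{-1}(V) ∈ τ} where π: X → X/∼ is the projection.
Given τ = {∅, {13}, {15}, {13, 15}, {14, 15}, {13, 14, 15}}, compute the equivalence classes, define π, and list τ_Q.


X/∼ = {[13], [14=15]}; |τ_Q| = 4.

Equivalence classes: [13], [14=15].
Quotient map π: X → X/∼ sends 13 ↦ [13], 14 ↦ [14=15], 15 ↦ [14=15].
For each subset V ⊆ X/∼, compute π^{-1}(V) ⊆ X and check whether π^{-1}(V) ∈ τ. V is open in τ_Q iff π^{-1}(V) ∈ τ.
  V = {}: π^{-1}(V) = ∅ ∈ τ ✓.
  V = {[13]}: π^{-1}(V) = {13} ∈ τ ✓.
  V = {[14=15]}: π^{-1}(V) = {14, 15} ∈ τ ✓.
  V = {[13], [14=15]}: π^{-1}(V) = {13, 14, 15} ∈ τ ✓.
Open sets in the quotient: τ_Q = {{}, {[13]}, {[14=15]}, {[13], [14=15]}} (4 elements).


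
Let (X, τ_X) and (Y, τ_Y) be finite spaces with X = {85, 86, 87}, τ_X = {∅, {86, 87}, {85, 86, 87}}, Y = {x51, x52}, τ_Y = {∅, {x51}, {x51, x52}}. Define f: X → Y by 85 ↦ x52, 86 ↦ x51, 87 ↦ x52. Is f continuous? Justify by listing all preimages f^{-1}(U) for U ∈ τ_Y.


f is NOT continuous.

Compute f^{-1}(U) for each U ∈ τ_Y:
  U = ∅: f^{-1}(U) = ∅ ∈ τ_X ✓.
  U = {x51}: f^{-1}(U) = {86} ∉ τ_X ✗.
  U = {x51, x52}: f^{-1}(U) = {85, 86, 87} ∈ τ_X ✓.
Found U = {x51} with f^{-1}(U) = {86} not in τ_X. Therefore f is NOT continuous.


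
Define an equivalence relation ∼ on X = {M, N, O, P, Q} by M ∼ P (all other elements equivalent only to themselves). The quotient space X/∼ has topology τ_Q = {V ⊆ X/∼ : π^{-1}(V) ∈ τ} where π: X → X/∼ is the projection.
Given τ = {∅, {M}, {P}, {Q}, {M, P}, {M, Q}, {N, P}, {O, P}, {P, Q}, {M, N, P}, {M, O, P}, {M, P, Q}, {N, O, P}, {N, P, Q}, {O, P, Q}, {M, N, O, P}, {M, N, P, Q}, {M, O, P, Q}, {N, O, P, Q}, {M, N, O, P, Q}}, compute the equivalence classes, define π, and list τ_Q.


X/∼ = {[M=P], [N], [O], [Q]}; |τ_Q| = 10.

Equivalence classes: [M=P], [N], [O], [Q].
Quotient map π: X → X/∼ sends M ↦ [M=P], N ↦ [N], O ↦ [O], P ↦ [M=P], Q ↦ [Q].
For each subset V ⊆ X/∼, compute π^{-1}(V) ⊆ X and check whether π^{-1}(V) ∈ τ. V is open in τ_Q iff π^{-1}(V) ∈ τ.
  V = {}: π^{-1}(V) = ∅ ∈ τ ✓.
  V = {[M=P]}: π^{-1}(V) = {M, P} ∈ τ ✓.
  V = {[N]}: π^{-1}(V) = {N} ∉ τ ✗.
  V = {[M=P], [N]}: π^{-1}(V) = {M, N, P} ∈ τ ✓.
  V = {[O]}: π^{-1}(V) = {O} ∉ τ ✗.
  V = {[M=P], [O]}: π^{-1}(V) = {M, O, P} ∈ τ ✓.
  V = {[N], [O]}: π^{-1}(V) = {N, O} ∉ τ ✗.
  V = {[M=P], [N], [O]}: π^{-1}(V) = {M, N, O, P} ∈ τ ✓.
  V = {[Q]}: π^{-1}(V) = {Q} ∈ τ ✓.
  V = {[M=P], [Q]}: π^{-1}(V) = {M, P, Q} ∈ τ ✓.
  V = {[N], [Q]}: π^{-1}(V) = {N, Q} ∉ τ ✗.
  V = {[M=P], [N], [Q]}: π^{-1}(V) = {M, N, P, Q} ∈ τ ✓.
  V = {[O], [Q]}: π^{-1}(V) = {O, Q} ∉ τ ✗.
  V = {[M=P], [O], [Q]}: π^{-1}(V) = {M, O, P, Q} ∈ τ ✓.
  V = {[N], [O], [Q]}: π^{-1}(V) = {N, O, Q} ∉ τ ✗.
  V = {[M=P], [N], [O], [Q]}: π^{-1}(V) = {M, N, O, P, Q} ∈ τ ✓.
Open sets in the quotient: τ_Q = {{}, {[M=P]}, {[M=P], [N]}, {[M=P], [O]}, {[M=P], [N], [O]}, {[Q]}, {[M=P], [Q]}, {[M=P], [N], [Q]}, {[M=P], [O], [Q]}, {[M=P], [N], [O], [Q]}} (10 elements).


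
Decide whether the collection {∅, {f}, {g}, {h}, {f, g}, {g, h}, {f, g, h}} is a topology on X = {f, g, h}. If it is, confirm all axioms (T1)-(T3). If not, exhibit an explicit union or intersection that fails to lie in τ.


τ is NOT a topology on X.

Axiom (T1): ∅ ∈ τ? Yes; X ∈ τ? Yes.
Axiom (T2/T3): check pairwise unions and intersections of members of τ.
Counterexample for (T2): {f} ∪ {h} = {f, h} ∉ τ. Therefore τ is NOT a topology.


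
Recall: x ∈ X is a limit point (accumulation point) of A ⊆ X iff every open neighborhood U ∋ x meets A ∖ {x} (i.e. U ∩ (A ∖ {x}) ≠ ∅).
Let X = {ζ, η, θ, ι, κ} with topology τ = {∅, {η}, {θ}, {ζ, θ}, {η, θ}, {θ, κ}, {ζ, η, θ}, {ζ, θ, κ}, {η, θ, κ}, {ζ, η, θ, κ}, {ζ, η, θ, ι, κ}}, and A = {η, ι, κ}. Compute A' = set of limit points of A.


A' = {ι}

For each x ∈ X, list the open sets U ∈ τ with x ∈ U, then check whether U ∩ (A ∖ {x}) ≠ ∅ for every such U.
  x = ζ: open {ζ, θ} ∋ x has {ζ, θ} ∩ (A ∖ {ζ}) = ∅, so x is NOT a limit point.
  x = η: open {η} ∋ x has {η} ∩ (A ∖ {η}) = ∅, so x is NOT a limit point.
  x = θ: open {θ} ∋ x has {θ} ∩ (A ∖ {θ}) = ∅, so x is NOT a limit point.
  x = ι: opens ∋ x are {ζ, η, θ, ι, κ}; each meets A ∖ {ι}, so x IS a limit point.
  x = κ: open {θ, κ} ∋ x has {θ, κ} ∩ (A ∖ {κ}) = ∅, so x is NOT a limit point.
Collecting: A' = {ι}.


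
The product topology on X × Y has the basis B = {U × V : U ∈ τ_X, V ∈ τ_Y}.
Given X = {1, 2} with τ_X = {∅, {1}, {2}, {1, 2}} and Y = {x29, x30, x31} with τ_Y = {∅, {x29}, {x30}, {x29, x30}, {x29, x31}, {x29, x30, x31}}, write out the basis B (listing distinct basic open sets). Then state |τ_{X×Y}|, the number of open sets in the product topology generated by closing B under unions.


Basis B = {∅ × ∅, {1} × {x29}, {1} × {x30}, {2} × {x29}, {2} × {x30}, {1} × {x29, x30}, {1} × {x29, x31}, {1, 2} × {x29}, {1, 2} × {x30}, {2} × {x29, x30}, {2} × {x29, x31}, {1} × {x29, x30, x31}, {2} × {x29, x30, x31}, {1, 2} × {x29, x30}, {1, 2} × {x29, x31}, {1, 2} × {x29, x30, x31}}; |τ_{X×Y}| = 36.

Enumerate products U × V with U ∈ τ_X, V ∈ τ_Y (deduplicated):
  ∅ × ∅ = {} (∅)
  {1} × {x29} = {(1,x29)}
  {1} × {x30} = {(1,x30)}
  {2} × {x29} = {(2,x29)}
  {2} × {x30} = {(2,x30)}
  {1} × {x29, x30} = {(1,x29), (1,x30)}
  {1} × {x29, x31} = {(1,x29), (1,x31)}
  {1, 2} × {x29} = {(1,x29), (2,x29)}
  {1, 2} × {x30} = {(1,x30), (2,x30)}
  {2} × {x29, x30} = {(2,x29), (2,x30)}
  {2} × {x29, x31} = {(2,x29), (2,x31)}
  {1} × {x29, x30, x31} = {(1,x29), (1,x30), (1,x31)}
  {2} × {x29, x30, x31} = {(2,x29), (2,x30), (2,x31)}
  {1, 2} × {x29, x30} = {(1,x29), (1,x30), (2,x29), (2,x30)}
  {1, 2} × {x29, x31} = {(1,x29), (1,x31), (2,x29), (2,x31)}
  {1, 2} × {x29, x30, x31} = {(1,x29), (1,x30), (1,x31), (2,x29), (2,x30), (2,x31)}
These 16 distinct sets form the basis B.
Close under arbitrary unions to get τ_{X×Y}; counting gives |τ_{X×Y}| = 36.


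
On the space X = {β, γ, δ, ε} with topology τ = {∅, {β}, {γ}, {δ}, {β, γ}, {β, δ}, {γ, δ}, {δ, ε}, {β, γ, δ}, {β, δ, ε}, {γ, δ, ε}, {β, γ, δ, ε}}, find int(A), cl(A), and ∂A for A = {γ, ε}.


int(A) = {γ}, cl(A) = {γ, ε}, ∂A = {ε}.

Closed sets in (X, τ) are complements of opens:
  closed(X, τ) = {∅, {β}, {γ}, {ε}, {β, γ}, {β, ε}, {γ, ε}, {δ, ε}, {β, γ, ε}, {β, δ, ε}, {γ, δ, ε}, {β, γ, δ, ε}}.
int(A) = ⋃ {U ∈ τ : U ⊆ A}. Opens contained in A: ∅, {γ}.
Taking the union of these: int(A) = {γ}.
cl(A) = ⋂ {C closed : A ⊆ C}. Closed sets containing A: {γ, ε}, {β, γ, ε}, {γ, δ, ε}, {β, γ, δ, ε}.
Intersecting these: cl(A) = {γ, ε}.
∂A = cl(A) ∖ int(A) = {γ, ε} ∖ {γ} = {ε}.


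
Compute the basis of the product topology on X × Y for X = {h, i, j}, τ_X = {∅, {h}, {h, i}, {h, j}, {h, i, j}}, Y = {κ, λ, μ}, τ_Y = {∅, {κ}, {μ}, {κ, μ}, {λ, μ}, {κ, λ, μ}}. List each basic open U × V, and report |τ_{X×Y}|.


Basis B = {∅ × ∅, {h} × {κ}, {h} × {μ}, {h} × {κ, μ}, {h, i} × {κ}, {h, j} × {κ}, {h} × {λ, μ}, {h, i} × {μ}, {h, j} × {μ}, {h} × {κ, λ, μ}, {h, i, j} × {κ}, {h, i, j} × {μ}, {h, i} × {κ, μ}, {h, j} × {κ, μ}, {h, i} × {λ, μ}, {h, j} × {λ, μ}, {h, i} × {κ, λ, μ}, {h, j} × {κ, λ, μ}, {h, i, j} × {κ, μ}, {h, i, j} × {λ, μ}, {h, i, j} × {κ, λ, μ}}; |τ_{X×Y}| = 70.

Enumerate products U × V with U ∈ τ_X, V ∈ τ_Y (deduplicated):
  ∅ × ∅ = {} (∅)
  {h} × {κ} = {(h,κ)}
  {h} × {μ} = {(h,μ)}
  {h} × {κ, μ} = {(h,κ), (h,μ)}
  {h, i} × {κ} = {(h,κ), (i,κ)}
  {h, j} × {κ} = {(h,κ), (j,κ)}
  {h} × {λ, μ} = {(h,λ), (h,μ)}
  {h, i} × {μ} = {(h,μ), (i,μ)}
  {h, j} × {μ} = {(h,μ), (j,μ)}
  {h} × {κ, λ, μ} = {(h,κ), (h,λ), (h,μ)}
  {h, i, j} × {κ} = {(h,κ), (i,κ), (j,κ)}
  {h, i, j} × {μ} = {(h,μ), (i,μ), (j,μ)}
  {h, i} × {κ, μ} = {(h,κ), (h,μ), (i,κ), (i,μ)}
  {h, j} × {κ, μ} = {(h,κ), (h,μ), (j,κ), (j,μ)}
  {h, i} × {λ, μ} = {(h,λ), (h,μ), (i,λ), (i,μ)}
  {h, j} × {λ, μ} = {(h,λ), (h,μ), (j,λ), (j,μ)}
  {h, i} × {κ, λ, μ} = {(h,κ), (h,λ), (h,μ), (i,κ), (i,λ), (i,μ)}
  {h, j} × {κ, λ, μ} = {(h,κ), (h,λ), (h,μ), (j,κ), (j,λ), (j,μ)}
  {h, i, j} × {κ, μ} = {(h,κ), (h,μ), (i,κ), (i,μ), (j,κ), (j,μ)}
  {h, i, j} × {λ, μ} = {(h,λ), (h,μ), (i,λ), (i,μ), (j,λ), (j,μ)}
  {h, i, j} × {κ, λ, μ} = {(h,κ), (h,λ), (h,μ), (i,κ), (i,λ), (i,μ), (j,κ), (j,λ), (j,μ)}
These 21 distinct sets form the basis B.
Close under arbitrary unions to get τ_{X×Y}; counting gives |τ_{X×Y}| = 70.


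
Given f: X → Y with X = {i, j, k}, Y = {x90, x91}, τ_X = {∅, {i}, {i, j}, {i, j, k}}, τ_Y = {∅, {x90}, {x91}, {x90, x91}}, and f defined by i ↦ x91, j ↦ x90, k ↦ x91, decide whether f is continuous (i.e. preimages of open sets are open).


f is NOT continuous.

Compute f^{-1}(U) for each U ∈ τ_Y:
  U = ∅: f^{-1}(U) = ∅ ∈ τ_X ✓.
  U = {x90}: f^{-1}(U) = {j} ∉ τ_X ✗.
  U = {x91}: f^{-1}(U) = {i, k} ∉ τ_X ✗.
  U = {x90, x91}: f^{-1}(U) = {i, j, k} ∈ τ_X ✓.
Found U = {x90} with f^{-1}(U) = {j} not in τ_X. Therefore f is NOT continuous.


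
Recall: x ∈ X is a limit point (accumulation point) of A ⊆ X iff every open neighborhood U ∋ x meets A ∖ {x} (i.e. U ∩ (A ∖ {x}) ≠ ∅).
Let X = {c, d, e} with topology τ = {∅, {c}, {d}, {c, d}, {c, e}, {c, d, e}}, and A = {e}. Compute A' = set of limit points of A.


A' = ∅

For each x ∈ X, list the open sets U ∈ τ with x ∈ U, then check whether U ∩ (A ∖ {x}) ≠ ∅ for every such U.
  x = c: open {c} ∋ x has {c} ∩ (A ∖ {c}) = ∅, so x is NOT a limit point.
  x = d: open {d} ∋ x has {d} ∩ (A ∖ {d}) = ∅, so x is NOT a limit point.
  x = e: open {c, e} ∋ x has {c, e} ∩ (A ∖ {e}) = ∅, so x is NOT a limit point.
Collecting: A' = ∅.


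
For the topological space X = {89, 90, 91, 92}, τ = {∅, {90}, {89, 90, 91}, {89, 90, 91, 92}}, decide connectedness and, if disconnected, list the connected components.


(X, τ) is connected.

Find clopen sets (U ∈ τ with X ∖ U ∈ τ):
  U = ∅, X ∖ U = {89, 90, 91, 92} — both open, so U is clopen.
  U = {89, 90, 91, 92}, X ∖ U = ∅ — both open, so U is clopen.
Only trivial clopens (∅ and X) exist, so (X, τ) is connected.
Compute connected components by grouping points that agree on all clopens:
  component: {89, 90, 91, 92}


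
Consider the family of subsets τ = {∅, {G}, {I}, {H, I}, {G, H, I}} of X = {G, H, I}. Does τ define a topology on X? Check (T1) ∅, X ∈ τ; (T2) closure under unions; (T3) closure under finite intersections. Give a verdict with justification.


τ is NOT a topology on X.

Axiom (T1): ∅ ∈ τ? Yes; X ∈ τ? Yes.
Axiom (T2/T3): check pairwise unions and intersections of members of τ.
Counterexample for (T2): {G} ∪ {I} = {G, I} ∉ τ. Therefore τ is NOT a topology.


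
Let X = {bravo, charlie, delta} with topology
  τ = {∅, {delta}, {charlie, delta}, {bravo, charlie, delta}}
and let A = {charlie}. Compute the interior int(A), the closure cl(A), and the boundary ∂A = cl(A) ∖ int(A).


int(A) = ∅, cl(A) = {bravo, charlie}, ∂A = {bravo, charlie}.

Closed sets in (X, τ) are complements of opens:
  closed(X, τ) = {∅, {bravo}, {bravo, charlie}, {bravo, charlie, delta}}.
int(A) = ⋃ {U ∈ τ : U ⊆ A}. Opens contained in A: ∅.
Taking the union of these: int(A) = ∅.
cl(A) = ⋂ {C closed : A ⊆ C}. Closed sets containing A: {bravo, charlie}, {bravo, charlie, delta}.
Intersecting these: cl(A) = {bravo, charlie}.
∂A = cl(A) ∖ int(A) = {bravo, charlie} ∖ ∅ = {bravo, charlie}.


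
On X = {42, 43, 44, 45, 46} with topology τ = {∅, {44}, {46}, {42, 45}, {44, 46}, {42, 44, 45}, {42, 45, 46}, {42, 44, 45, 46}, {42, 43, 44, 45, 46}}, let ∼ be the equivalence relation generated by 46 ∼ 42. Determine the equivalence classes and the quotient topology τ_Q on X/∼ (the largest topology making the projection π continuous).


X/∼ = {[42=46], [43], [44], [45]}; |τ_Q| = 5.

Equivalence classes: [42=46], [43], [44], [45].
Quotient map π: X → X/∼ sends 42 ↦ [42=46], 43 ↦ [43], 44 ↦ [44], 45 ↦ [45], 46 ↦ [42=46].
For each subset V ⊆ X/∼, compute π^{-1}(V) ⊆ X and check whether π^{-1}(V) ∈ τ. V is open in τ_Q iff π^{-1}(V) ∈ τ.
  V = {}: π^{-1}(V) = ∅ ∈ τ ✓.
  V = {[42=46]}: π^{-1}(V) = {42, 46} ∉ τ ✗.
  V = {[43]}: π^{-1}(V) = {43} ∉ τ ✗.
  V = {[42=46], [43]}: π^{-1}(V) = {42, 43, 46} ∉ τ ✗.
  V = {[44]}: π^{-1}(V) = {44} ∈ τ ✓.
  V = {[42=46], [44]}: π^{-1}(V) = {42, 44, 46} ∉ τ ✗.
  V = {[43], [44]}: π^{-1}(V) = {43, 44} ∉ τ ✗.
  V = {[42=46], [43], [44]}: π^{-1}(V) = {42, 43, 44, 46} ∉ τ ✗.
  V = {[45]}: π^{-1}(V) = {45} ∉ τ ✗.
  V = {[42=46], [45]}: π^{-1}(V) = {42, 45, 46} ∈ τ ✓.
  V = {[43], [45]}: π^{-1}(V) = {43, 45} ∉ τ ✗.
  V = {[42=46], [43], [45]}: π^{-1}(V) = {42, 43, 45, 46} ∉ τ ✗.
  V = {[44], [45]}: π^{-1}(V) = {44, 45} ∉ τ ✗.
  V = {[42=46], [44], [45]}: π^{-1}(V) = {42, 44, 45, 46} ∈ τ ✓.
  V = {[43], [44], [45]}: π^{-1}(V) = {43, 44, 45} ∉ τ ✗.
  V = {[42=46], [43], [44], [45]}: π^{-1}(V) = {42, 43, 44, 45, 46} ∈ τ ✓.
Open sets in the quotient: τ_Q = {{}, {[44]}, {[42=46], [45]}, {[42=46], [44], [45]}, {[42=46], [43], [44], [45]}} (5 elements).


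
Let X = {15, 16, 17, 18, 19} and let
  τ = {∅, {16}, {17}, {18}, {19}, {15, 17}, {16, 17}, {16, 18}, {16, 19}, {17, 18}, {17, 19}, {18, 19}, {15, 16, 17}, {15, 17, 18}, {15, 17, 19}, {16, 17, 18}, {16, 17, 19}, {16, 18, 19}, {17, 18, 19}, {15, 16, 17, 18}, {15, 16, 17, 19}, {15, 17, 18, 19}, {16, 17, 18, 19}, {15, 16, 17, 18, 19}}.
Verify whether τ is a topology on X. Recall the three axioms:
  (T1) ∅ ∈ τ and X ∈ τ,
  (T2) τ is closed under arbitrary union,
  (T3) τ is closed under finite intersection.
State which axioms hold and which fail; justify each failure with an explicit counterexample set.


τ IS a topology on X.

Axiom (T1): ∅ ∈ τ? Yes; X ∈ τ? Yes.
Axiom (T2/T3): check pairwise unions and intersections of members of τ.
All pairwise intersections and unions checked — each lies in τ. Therefore τ satisfies (T1), (T2), (T3): it IS a topology on X.


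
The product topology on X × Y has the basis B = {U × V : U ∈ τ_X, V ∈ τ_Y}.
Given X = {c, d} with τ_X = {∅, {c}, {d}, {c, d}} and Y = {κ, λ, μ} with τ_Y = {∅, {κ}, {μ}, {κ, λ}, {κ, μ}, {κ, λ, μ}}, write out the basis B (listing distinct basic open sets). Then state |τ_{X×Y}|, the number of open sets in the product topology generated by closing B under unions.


Basis B = {∅ × ∅, {c} × {κ}, {c} × {μ}, {d} × {κ}, {d} × {μ}, {c} × {κ, λ}, {c} × {κ, μ}, {c, d} × {κ}, {c, d} × {μ}, {d} × {κ, λ}, {d} × {κ, μ}, {c} × {κ, λ, μ}, {d} × {κ, λ, μ}, {c, d} × {κ, λ}, {c, d} × {κ, μ}, {c, d} × {κ, λ, μ}}; |τ_{X×Y}| = 36.

Enumerate products U × V with U ∈ τ_X, V ∈ τ_Y (deduplicated):
  ∅ × ∅ = {} (∅)
  {c} × {κ} = {(c,κ)}
  {c} × {μ} = {(c,μ)}
  {d} × {κ} = {(d,κ)}
  {d} × {μ} = {(d,μ)}
  {c} × {κ, λ} = {(c,κ), (c,λ)}
  {c} × {κ, μ} = {(c,κ), (c,μ)}
  {c, d} × {κ} = {(c,κ), (d,κ)}
  {c, d} × {μ} = {(c,μ), (d,μ)}
  {d} × {κ, λ} = {(d,κ), (d,λ)}
  {d} × {κ, μ} = {(d,κ), (d,μ)}
  {c} × {κ, λ, μ} = {(c,κ), (c,λ), (c,μ)}
  {d} × {κ, λ, μ} = {(d,κ), (d,λ), (d,μ)}
  {c, d} × {κ, λ} = {(c,κ), (c,λ), (d,κ), (d,λ)}
  {c, d} × {κ, μ} = {(c,κ), (c,μ), (d,κ), (d,μ)}
  {c, d} × {κ, λ, μ} = {(c,κ), (c,λ), (c,μ), (d,κ), (d,λ), (d,μ)}
These 16 distinct sets form the basis B.
Close under arbitrary unions to get τ_{X×Y}; counting gives |τ_{X×Y}| = 36.


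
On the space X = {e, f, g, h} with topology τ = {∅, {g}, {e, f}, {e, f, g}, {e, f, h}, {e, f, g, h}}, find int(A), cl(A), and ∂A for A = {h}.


int(A) = ∅, cl(A) = {h}, ∂A = {h}.

Closed sets in (X, τ) are complements of opens:
  closed(X, τ) = {∅, {g}, {h}, {g, h}, {e, f, h}, {e, f, g, h}}.
int(A) = ⋃ {U ∈ τ : U ⊆ A}. Opens contained in A: ∅.
Taking the union of these: int(A) = ∅.
cl(A) = ⋂ {C closed : A ⊆ C}. Closed sets containing A: {h}, {g, h}, {e, f, h}, {e, f, g, h}.
Intersecting these: cl(A) = {h}.
∂A = cl(A) ∖ int(A) = {h} ∖ ∅ = {h}.


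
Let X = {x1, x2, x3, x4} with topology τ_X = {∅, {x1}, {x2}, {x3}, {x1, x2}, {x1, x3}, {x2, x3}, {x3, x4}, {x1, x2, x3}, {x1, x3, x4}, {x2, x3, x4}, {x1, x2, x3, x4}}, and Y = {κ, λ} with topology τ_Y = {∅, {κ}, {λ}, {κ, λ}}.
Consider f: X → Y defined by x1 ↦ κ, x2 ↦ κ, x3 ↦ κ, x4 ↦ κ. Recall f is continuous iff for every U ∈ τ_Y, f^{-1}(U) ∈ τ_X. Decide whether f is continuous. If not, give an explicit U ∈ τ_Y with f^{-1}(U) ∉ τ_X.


f IS continuous.

Compute f^{-1}(U) for each U ∈ τ_Y:
  U = ∅: f^{-1}(U) = ∅ ∈ τ_X ✓.
  U = {κ}: f^{-1}(U) = {x1, x2, x3, x4} ∈ τ_X ✓.
  U = {λ}: f^{-1}(U) = ∅ ∈ τ_X ✓.
  U = {κ, λ}: f^{-1}(U) = {x1, x2, x3, x4} ∈ τ_X ✓.
Every preimage lies in τ_X, so f IS continuous.


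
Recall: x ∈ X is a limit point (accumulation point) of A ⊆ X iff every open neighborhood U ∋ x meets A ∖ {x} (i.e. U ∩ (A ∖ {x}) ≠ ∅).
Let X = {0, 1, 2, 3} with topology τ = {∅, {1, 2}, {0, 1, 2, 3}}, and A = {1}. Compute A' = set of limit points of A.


A' = {0, 2, 3}

For each x ∈ X, list the open sets U ∈ τ with x ∈ U, then check whether U ∩ (A ∖ {x}) ≠ ∅ for every such U.
  x = 0: opens ∋ x are {0, 1, 2, 3}; each meets A ∖ {0}, so x IS a limit point.
  x = 1: open {1, 2} ∋ x has {1, 2} ∩ (A ∖ {1}) = ∅, so x is NOT a limit point.
  x = 2: opens ∋ x are {1, 2}, {0, 1, 2, 3}; each meets A ∖ {2}, so x IS a limit point.
  x = 3: opens ∋ x are {0, 1, 2, 3}; each meets A ∖ {3}, so x IS a limit point.
Collecting: A' = {0, 2, 3}.


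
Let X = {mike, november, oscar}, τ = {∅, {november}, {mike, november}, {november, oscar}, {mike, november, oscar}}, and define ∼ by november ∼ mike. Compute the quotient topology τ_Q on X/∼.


X/∼ = {[mike=november], [oscar]}; |τ_Q| = 3.

Equivalence classes: [mike=november], [oscar].
Quotient map π: X → X/∼ sends mike ↦ [mike=november], november ↦ [mike=november], oscar ↦ [oscar].
For each subset V ⊆ X/∼, compute π^{-1}(V) ⊆ X and check whether π^{-1}(V) ∈ τ. V is open in τ_Q iff π^{-1}(V) ∈ τ.
  V = {}: π^{-1}(V) = ∅ ∈ τ ✓.
  V = {[mike=november]}: π^{-1}(V) = {mike, november} ∈ τ ✓.
  V = {[oscar]}: π^{-1}(V) = {oscar} ∉ τ ✗.
  V = {[mike=november], [oscar]}: π^{-1}(V) = {mike, november, oscar} ∈ τ ✓.
Open sets in the quotient: τ_Q = {{}, {[mike=november]}, {[mike=november], [oscar]}} (3 elements).


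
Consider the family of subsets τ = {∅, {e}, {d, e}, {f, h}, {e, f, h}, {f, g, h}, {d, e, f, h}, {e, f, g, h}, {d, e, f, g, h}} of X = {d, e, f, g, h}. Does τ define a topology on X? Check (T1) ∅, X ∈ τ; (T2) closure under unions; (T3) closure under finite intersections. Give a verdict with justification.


τ IS a topology on X.

Axiom (T1): ∅ ∈ τ? Yes; X ∈ τ? Yes.
Axiom (T2/T3): check pairwise unions and intersections of members of τ.
All pairwise intersections and unions checked — each lies in τ. Therefore τ satisfies (T1), (T2), (T3): it IS a topology on X.


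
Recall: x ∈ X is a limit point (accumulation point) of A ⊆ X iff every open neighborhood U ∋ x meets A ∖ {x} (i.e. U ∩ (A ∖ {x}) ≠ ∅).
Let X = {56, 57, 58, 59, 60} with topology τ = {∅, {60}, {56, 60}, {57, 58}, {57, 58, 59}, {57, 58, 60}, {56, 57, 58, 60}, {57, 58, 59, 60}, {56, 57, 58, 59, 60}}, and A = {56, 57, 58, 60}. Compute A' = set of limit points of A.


A' = {56, 57, 58, 59}

For each x ∈ X, list the open sets U ∈ τ with x ∈ U, then check whether U ∩ (A ∖ {x}) ≠ ∅ for every such U.
  x = 56: opens ∋ x are {56, 60}, {56, 57, 58, 60}, {56, 57, 58, 59, 60}; each meets A ∖ {56}, so x IS a limit point.
  x = 57: opens ∋ x are {57, 58}, {57, 58, 59}, {57, 58, 60}, {56, 57, 58, 60}, {57, 58, 59, 60}, {56, 57, 58, 59, 60}; each meets A ∖ {57}, so x IS a limit point.
  x = 58: opens ∋ x are {57, 58}, {57, 58, 59}, {57, 58, 60}, {56, 57, 58, 60}, {57, 58, 59, 60}, {56, 57, 58, 59, 60}; each meets A ∖ {58}, so x IS a limit point.
  x = 59: opens ∋ x are {57, 58, 59}, {57, 58, 59, 60}, {56, 57, 58, 59, 60}; each meets A ∖ {59}, so x IS a limit point.
  x = 60: open {60} ∋ x has {60} ∩ (A ∖ {60}) = ∅, so x is NOT a limit point.
Collecting: A' = {56, 57, 58, 59}.


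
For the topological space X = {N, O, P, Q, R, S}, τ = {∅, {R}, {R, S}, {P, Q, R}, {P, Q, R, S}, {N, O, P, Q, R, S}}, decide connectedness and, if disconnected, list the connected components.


(X, τ) is connected.

Find clopen sets (U ∈ τ with X ∖ U ∈ τ):
  U = ∅, X ∖ U = {N, O, P, Q, R, S} — both open, so U is clopen.
  U = {N, O, P, Q, R, S}, X ∖ U = ∅ — both open, so U is clopen.
Only trivial clopens (∅ and X) exist, so (X, τ) is connected.
Compute connected components by grouping points that agree on all clopens:
  component: {N, O, P, Q, R, S}


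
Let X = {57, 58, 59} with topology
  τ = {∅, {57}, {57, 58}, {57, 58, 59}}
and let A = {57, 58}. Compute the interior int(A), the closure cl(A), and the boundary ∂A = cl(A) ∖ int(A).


int(A) = {57, 58}, cl(A) = {57, 58, 59}, ∂A = {59}.

Closed sets in (X, τ) are complements of opens:
  closed(X, τ) = {∅, {59}, {58, 59}, {57, 58, 59}}.
int(A) = ⋃ {U ∈ τ : U ⊆ A}. Opens contained in A: ∅, {57}, {57, 58}.
Taking the union of these: int(A) = {57, 58}.
cl(A) = ⋂ {C closed : A ⊆ C}. Closed sets containing A: {57, 58, 59}.
Intersecting these: cl(A) = {57, 58, 59}.
∂A = cl(A) ∖ int(A) = {57, 58, 59} ∖ {57, 58} = {59}.


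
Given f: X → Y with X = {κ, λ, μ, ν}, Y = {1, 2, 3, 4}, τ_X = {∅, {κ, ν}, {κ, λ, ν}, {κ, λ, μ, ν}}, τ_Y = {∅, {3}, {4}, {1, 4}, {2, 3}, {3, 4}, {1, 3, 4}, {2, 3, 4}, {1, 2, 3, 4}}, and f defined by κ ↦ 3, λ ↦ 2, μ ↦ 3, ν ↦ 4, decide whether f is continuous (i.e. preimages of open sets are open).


f is NOT continuous.

Compute f^{-1}(U) for each U ∈ τ_Y:
  U = ∅: f^{-1}(U) = ∅ ∈ τ_X ✓.
  U = {3}: f^{-1}(U) = {κ, μ} ∉ τ_X ✗.
  U = {4}: f^{-1}(U) = {ν} ∉ τ_X ✗.
  U = {1, 4}: f^{-1}(U) = {ν} ∉ τ_X ✗.
  U = {2, 3}: f^{-1}(U) = {κ, λ, μ} ∉ τ_X ✗.
  U = {3, 4}: f^{-1}(U) = {κ, μ, ν} ∉ τ_X ✗.
  U = {1, 3, 4}: f^{-1}(U) = {κ, μ, ν} ∉ τ_X ✗.
  U = {2, 3, 4}: f^{-1}(U) = {κ, λ, μ, ν} ∈ τ_X ✓.
  U = {1, 2, 3, 4}: f^{-1}(U) = {κ, λ, μ, ν} ∈ τ_X ✓.
Found U = {3} with f^{-1}(U) = {κ, μ} not in τ_X. Therefore f is NOT continuous.


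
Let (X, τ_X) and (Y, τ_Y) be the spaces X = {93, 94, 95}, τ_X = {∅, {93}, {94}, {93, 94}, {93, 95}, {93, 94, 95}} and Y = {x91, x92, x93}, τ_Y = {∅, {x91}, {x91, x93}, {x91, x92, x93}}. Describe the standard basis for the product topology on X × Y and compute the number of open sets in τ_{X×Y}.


Basis B = {∅ × ∅, {93} × {x91}, {94} × {x91}, {93} × {x91, x93}, {93, 94} × {x91}, {93, 95} × {x91}, {94} × {x91, x93}, {93} × {x91, x92, x93}, {93, 94, 95} × {x91}, {94} × {x91, x92, x93}, {93, 94} × {x91, x93}, {93, 95} × {x91, x93}, {93, 94} × {x91, x92, x93}, {93, 95} × {x91, x92, x93}, {93, 94, 95} × {x91, x93}, {93, 94, 95} × {x91, x92, x93}}; |τ_{X×Y}| = 40.

Enumerate products U × V with U ∈ τ_X, V ∈ τ_Y (deduplicated):
  ∅ × ∅ = {} (∅)
  {93} × {x91} = {(93,x91)}
  {94} × {x91} = {(94,x91)}
  {93} × {x91, x93} = {(93,x91), (93,x93)}
  {93, 94} × {x91} = {(93,x91), (94,x91)}
  {93, 95} × {x91} = {(93,x91), (95,x91)}
  {94} × {x91, x93} = {(94,x91), (94,x93)}
  {93} × {x91, x92, x93} = {(93,x91), (93,x92), (93,x93)}
  {93, 94, 95} × {x91} = {(93,x91), (94,x91), (95,x91)}
  {94} × {x91, x92, x93} = {(94,x91), (94,x92), (94,x93)}
  {93, 94} × {x91, x93} = {(93,x91), (93,x93), (94,x91), (94,x93)}
  {93, 95} × {x91, x93} = {(93,x91), (93,x93), (95,x91), (95,x93)}
  {93, 94} × {x91, x92, x93} = {(93,x91), (93,x92), (93,x93), (94,x91), (94,x92), (94,x93)}
  {93, 95} × {x91, x92, x93} = {(93,x91), (93,x92), (93,x93), (95,x91), (95,x92), (95,x93)}
  {93, 94, 95} × {x91, x93} = {(93,x91), (93,x93), (94,x91), (94,x93), (95,x91), (95,x93)}
  {93, 94, 95} × {x91, x92, x93} = {(93,x91), (93,x92), (93,x93), (94,x91), (94,x92), (94,x93), (95,x91), (95,x92), (95,x93)}
These 16 distinct sets form the basis B.
Close under arbitrary unions to get τ_{X×Y}; counting gives |τ_{X×Y}| = 40.


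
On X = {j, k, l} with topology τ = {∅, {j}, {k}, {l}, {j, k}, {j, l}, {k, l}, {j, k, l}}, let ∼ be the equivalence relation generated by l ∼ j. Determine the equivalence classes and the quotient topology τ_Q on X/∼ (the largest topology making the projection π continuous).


X/∼ = {[j=l], [k]}; |τ_Q| = 4.

Equivalence classes: [j=l], [k].
Quotient map π: X → X/∼ sends j ↦ [j=l], k ↦ [k], l ↦ [j=l].
For each subset V ⊆ X/∼, compute π^{-1}(V) ⊆ X and check whether π^{-1}(V) ∈ τ. V is open in τ_Q iff π^{-1}(V) ∈ τ.
  V = {}: π^{-1}(V) = ∅ ∈ τ ✓.
  V = {[j=l]}: π^{-1}(V) = {j, l} ∈ τ ✓.
  V = {[k]}: π^{-1}(V) = {k} ∈ τ ✓.
  V = {[j=l], [k]}: π^{-1}(V) = {j, k, l} ∈ τ ✓.
Open sets in the quotient: τ_Q = {{}, {[j=l]}, {[k]}, {[j=l], [k]}} (4 elements).


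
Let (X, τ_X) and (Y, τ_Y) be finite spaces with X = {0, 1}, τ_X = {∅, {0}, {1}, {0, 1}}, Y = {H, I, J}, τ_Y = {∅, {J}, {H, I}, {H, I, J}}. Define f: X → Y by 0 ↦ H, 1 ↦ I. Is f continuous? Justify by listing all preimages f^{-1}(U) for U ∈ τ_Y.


f IS continuous.

Compute f^{-1}(U) for each U ∈ τ_Y:
  U = ∅: f^{-1}(U) = ∅ ∈ τ_X ✓.
  U = {J}: f^{-1}(U) = ∅ ∈ τ_X ✓.
  U = {H, I}: f^{-1}(U) = {0, 1} ∈ τ_X ✓.
  U = {H, I, J}: f^{-1}(U) = {0, 1} ∈ τ_X ✓.
Every preimage lies in τ_X, so f IS continuous.


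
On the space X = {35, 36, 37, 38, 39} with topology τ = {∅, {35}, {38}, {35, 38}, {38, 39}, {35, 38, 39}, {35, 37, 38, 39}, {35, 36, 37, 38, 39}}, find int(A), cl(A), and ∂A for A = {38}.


int(A) = {38}, cl(A) = {36, 37, 38, 39}, ∂A = {36, 37, 39}.

Closed sets in (X, τ) are complements of opens:
  closed(X, τ) = {∅, {36}, {36, 37}, {35, 36, 37}, {36, 37, 39}, {35, 36, 37, 39}, {36, 37, 38, 39}, {35, 36, 37, 38, 39}}.
int(A) = ⋃ {U ∈ τ : U ⊆ A}. Opens contained in A: ∅, {38}.
Taking the union of these: int(A) = {38}.
cl(A) = ⋂ {C closed : A ⊆ C}. Closed sets containing A: {36, 37, 38, 39}, {35, 36, 37, 38, 39}.
Intersecting these: cl(A) = {36, 37, 38, 39}.
∂A = cl(A) ∖ int(A) = {36, 37, 38, 39} ∖ {38} = {36, 37, 39}.


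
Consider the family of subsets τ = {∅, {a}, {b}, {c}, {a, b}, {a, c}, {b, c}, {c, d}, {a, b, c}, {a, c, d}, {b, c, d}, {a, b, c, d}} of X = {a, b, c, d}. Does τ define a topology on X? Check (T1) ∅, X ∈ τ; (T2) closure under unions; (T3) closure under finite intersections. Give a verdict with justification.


τ IS a topology on X.

Axiom (T1): ∅ ∈ τ? Yes; X ∈ τ? Yes.
Axiom (T2/T3): check pairwise unions and intersections of members of τ.
All pairwise intersections and unions checked — each lies in τ. Therefore τ satisfies (T1), (T2), (T3): it IS a topology on X.


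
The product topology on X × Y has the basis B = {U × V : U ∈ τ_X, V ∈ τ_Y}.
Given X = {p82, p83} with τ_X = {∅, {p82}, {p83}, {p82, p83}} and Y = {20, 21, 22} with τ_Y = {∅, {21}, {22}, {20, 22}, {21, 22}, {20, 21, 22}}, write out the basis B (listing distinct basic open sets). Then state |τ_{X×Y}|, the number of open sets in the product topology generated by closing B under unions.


Basis B = {∅ × ∅, {p82} × {21}, {p82} × {22}, {p83} × {21}, {p83} × {22}, {p82} × {20, 22}, {p82} × {21, 22}, {p82, p83} × {21}, {p82, p83} × {22}, {p83} × {20, 22}, {p83} × {21, 22}, {p82} × {20, 21, 22}, {p83} × {20, 21, 22}, {p82, p83} × {20, 22}, {p82, p83} × {21, 22}, {p82, p83} × {20, 21, 22}}; |τ_{X×Y}| = 36.

Enumerate products U × V with U ∈ τ_X, V ∈ τ_Y (deduplicated):
  ∅ × ∅ = {} (∅)
  {p82} × {21} = {(p82,21)}
  {p82} × {22} = {(p82,22)}
  {p83} × {21} = {(p83,21)}
  {p83} × {22} = {(p83,22)}
  {p82} × {20, 22} = {(p82,20), (p82,22)}
  {p82} × {21, 22} = {(p82,21), (p82,22)}
  {p82, p83} × {21} = {(p82,21), (p83,21)}
  {p82, p83} × {22} = {(p82,22), (p83,22)}
  {p83} × {20, 22} = {(p83,20), (p83,22)}
  {p83} × {21, 22} = {(p83,21), (p83,22)}
  {p82} × {20, 21, 22} = {(p82,20), (p82,21), (p82,22)}
  {p83} × {20, 21, 22} = {(p83,20), (p83,21), (p83,22)}
  {p82, p83} × {20, 22} = {(p82,20), (p82,22), (p83,20), (p83,22)}
  {p82, p83} × {21, 22} = {(p82,21), (p82,22), (p83,21), (p83,22)}
  {p82, p83} × {20, 21, 22} = {(p82,20), (p82,21), (p82,22), (p83,20), (p83,21), (p83,22)}
These 16 distinct sets form the basis B.
Close under arbitrary unions to get τ_{X×Y}; counting gives |τ_{X×Y}| = 36.
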